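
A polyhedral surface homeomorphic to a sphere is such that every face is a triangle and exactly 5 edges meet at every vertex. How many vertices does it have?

Each face has 3 edges and each edge borders two faces, so 2E = 3F.
Each vertex has degree 5, so 5V = 2E and hence V = 3F/5.
Euler: V − E + F = 2 ⇒ (3F/5) − (3F/2) + F = 2.
Multiply by 10: (6 − 15 + 10)F = 20, i.e. 1F = 20.
So F = 20, E = 3·20/2 = 30, V = 3·20/5 = 12.

12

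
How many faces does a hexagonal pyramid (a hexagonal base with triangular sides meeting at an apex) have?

7

A pyramid on an n-gon base has one n-gon and n triangles: V = 6 + 1 = 7, E = 2·6 = 12, F = 6 + 1 = 7.
Check: V − E + F = 7 − 12 + 7 = 2.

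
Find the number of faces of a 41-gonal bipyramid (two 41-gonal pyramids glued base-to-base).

A bipyramid over an n-gon has 2n triangular faces and n + 2 vertices: V = 41 + 2 = 43, E = 3·41 = 123, F = 2·41 = 82.

82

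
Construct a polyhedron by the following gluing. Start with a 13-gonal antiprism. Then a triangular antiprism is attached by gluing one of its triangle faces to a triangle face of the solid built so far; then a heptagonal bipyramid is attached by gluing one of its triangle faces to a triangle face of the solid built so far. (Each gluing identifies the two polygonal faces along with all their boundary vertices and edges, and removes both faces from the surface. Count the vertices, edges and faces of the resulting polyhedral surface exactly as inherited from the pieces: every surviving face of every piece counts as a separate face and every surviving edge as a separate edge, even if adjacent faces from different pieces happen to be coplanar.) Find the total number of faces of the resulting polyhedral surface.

46

A 13-gonal antiprism: V=26, E=52, F=28.
Attach a triangular antiprism (V=6, E=12, F=8) along a 3-gon: merge 3 vertices and 3 edges, delete both glued faces → V=29, E=61, F=34.
Attach a heptagonal bipyramid (V=9, E=21, F=14) along a 3-gon: merge 3 vertices and 3 edges, delete both glued faces → V=35, E=79, F=46.
Check: V − E + F = 35 − 79 + 46 = 2.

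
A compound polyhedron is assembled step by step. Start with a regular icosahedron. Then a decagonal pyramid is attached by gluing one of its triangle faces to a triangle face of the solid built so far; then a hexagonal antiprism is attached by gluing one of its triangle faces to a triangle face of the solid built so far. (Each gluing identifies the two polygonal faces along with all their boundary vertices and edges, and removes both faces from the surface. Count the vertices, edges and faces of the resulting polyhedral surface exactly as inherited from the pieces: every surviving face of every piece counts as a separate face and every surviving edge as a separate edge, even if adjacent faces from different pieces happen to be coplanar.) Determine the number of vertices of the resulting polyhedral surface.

A regular icosahedron: V=12, E=30, F=20.
Attach a decagonal pyramid (V=11, E=20, F=11) along a 3-gon: merge 3 vertices and 3 edges, delete both glued faces → V=20, E=47, F=29.
Attach a hexagonal antiprism (V=12, E=24, F=14) along a 3-gon: merge 3 vertices and 3 edges, delete both glued faces → V=29, E=68, F=41.
Check: V − E + F = 29 − 68 + 41 = 2.

29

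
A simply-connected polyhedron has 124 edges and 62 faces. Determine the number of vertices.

Here V − E + F = 2.
V = 2 + E − F = 2 + 124 − 62 = 64.

64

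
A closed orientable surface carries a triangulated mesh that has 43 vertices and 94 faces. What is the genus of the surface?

3

Every face is a triangle, so 2E = 3·94 = 282, giving E = 141.
χ = V − E + F = 43 − 141 + 94 = -4.
For a closed orientable surface χ = 2 − 2g, so g = (2 − (-4))/2 = 3.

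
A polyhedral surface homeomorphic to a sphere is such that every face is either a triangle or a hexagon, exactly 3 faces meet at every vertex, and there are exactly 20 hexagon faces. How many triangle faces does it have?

4

Let x be the number of triangles; then F = 20 + x.
Edge–face incidences: 2E = 6·20 + 3·x = 120 + 3x.
Every vertex has degree 3, so 3V = 2E.
Euler: V − E + F = 2 ⇒ (2E)/3 − E + (20 + x) = 2.
Multiply by 6: 2·(2E) − 3·(2E) + 6·(20 + x) = 12, i.e. 120 + 6x − (120 + 3x) = 12.
Collecting terms: 3x = 12, so x = 4.
Then 2E = 120 + 3·4 = 132, so E = 66, V = 2E/3 = 44, F = 20 + 4 = 24.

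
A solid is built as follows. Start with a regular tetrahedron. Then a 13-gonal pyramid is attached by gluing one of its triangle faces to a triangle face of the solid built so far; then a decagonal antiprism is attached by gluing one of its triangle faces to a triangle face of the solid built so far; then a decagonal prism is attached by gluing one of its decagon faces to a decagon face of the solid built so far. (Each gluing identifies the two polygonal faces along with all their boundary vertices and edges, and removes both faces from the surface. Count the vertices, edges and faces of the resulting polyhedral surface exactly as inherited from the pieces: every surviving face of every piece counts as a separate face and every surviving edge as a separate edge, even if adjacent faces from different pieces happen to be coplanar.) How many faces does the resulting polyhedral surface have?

A regular tetrahedron: V=4, E=6, F=4.
Attach a 13-gonal pyramid (V=14, E=26, F=14) along a 3-gon: merge 3 vertices and 3 edges, delete both glued faces → V=15, E=29, F=16.
Attach a decagonal antiprism (V=20, E=40, F=22) along a 3-gon: merge 3 vertices and 3 edges, delete both glued faces → V=32, E=66, F=36.
Attach a decagonal prism (V=20, E=30, F=12) along a 10-gon: merge 10 vertices and 10 edges, delete both glued faces → V=42, E=86, F=46.
Check: V − E + F = 42 − 86 + 46 = 2.

46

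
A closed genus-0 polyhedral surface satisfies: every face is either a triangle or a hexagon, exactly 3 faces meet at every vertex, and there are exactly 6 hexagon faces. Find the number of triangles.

Let x be the number of triangles; then F = 6 + x.
Edge–face incidences: 2E = 6·6 + 3·x = 36 + 3x.
Every vertex has degree 3, so 3V = 2E.
Euler: V − E + F = 2 ⇒ (2E)/3 − E + (6 + x) = 2.
Multiply by 6: 2·(2E) − 3·(2E) + 6·(6 + x) = 12, i.e. 36 + 6x − (36 + 3x) = 12.
Collecting terms: 3x = 12, so x = 4.
Then 2E = 36 + 3·4 = 48, so E = 24, V = 2E/3 = 16, F = 6 + 4 = 10.

4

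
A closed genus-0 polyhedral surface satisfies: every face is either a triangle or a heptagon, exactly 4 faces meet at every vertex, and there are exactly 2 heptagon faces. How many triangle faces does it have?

Let x be the number of triangles; then F = 2 + x.
Edge–face incidences: 2E = 7·2 + 3·x = 14 + 3x.
Every vertex has degree 4, so 4V = 2E.
Euler: V − E + F = 2 ⇒ (2E)/4 − E + (2 + x) = 2.
Multiply by 8: 2·(2E) − 4·(2E) + 8·(2 + x) = 16, i.e. 16 + 8x − 2·(14 + 3x) = 16.
Collecting terms: 2x − 12 = 16, so 2x = 28, so x = 14.
Then 2E = 14 + 3·14 = 56, so E = 28, V = 2E/4 = 14, F = 2 + 14 = 16.

14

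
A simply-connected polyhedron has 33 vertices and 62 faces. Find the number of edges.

Here V − E + F = 2.
E = V + F − (2) = 33 + 62 − (2) = 93.

93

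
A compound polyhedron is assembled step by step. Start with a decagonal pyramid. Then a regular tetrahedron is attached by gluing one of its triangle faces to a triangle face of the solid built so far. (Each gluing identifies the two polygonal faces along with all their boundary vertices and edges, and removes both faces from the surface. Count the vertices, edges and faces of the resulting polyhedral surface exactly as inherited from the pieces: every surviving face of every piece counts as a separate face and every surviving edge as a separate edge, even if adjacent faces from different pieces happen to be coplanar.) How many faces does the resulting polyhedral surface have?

A decagonal pyramid: V=11, E=20, F=11.
Attach a regular tetrahedron (V=4, E=6, F=4) along a 3-gon: merge 3 vertices and 3 edges, delete both glued faces → V=12, E=23, F=13.
Check: V − E + F = 12 − 23 + 13 = 2.

13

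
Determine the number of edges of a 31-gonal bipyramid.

A bipyramid over an n-gon has 2n triangular faces and n + 2 vertices: V = 31 + 2 = 33, E = 3·31 = 93, F = 2·31 = 62.

93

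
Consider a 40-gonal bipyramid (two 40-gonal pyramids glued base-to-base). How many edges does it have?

120

A bipyramid over an n-gon has 2n triangular faces and n + 2 vertices: V = 40 + 2 = 42, E = 3·40 = 120, F = 2·40 = 80.
Check: V − E + F = 42 − 120 + 80 = 2.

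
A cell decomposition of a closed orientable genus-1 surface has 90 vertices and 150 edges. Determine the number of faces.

60

For a closed orientable surface of genus 1, χ = 2 − 2·1 = 0.
F = 0 − V + E = 0 − 90 + 150 = 60.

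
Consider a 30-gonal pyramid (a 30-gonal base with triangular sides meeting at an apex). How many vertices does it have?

31

A pyramid on an n-gon base has one n-gon and n triangles: V = 30 + 1 = 31, E = 2·30 = 60, F = 30 + 1 = 31.
Check: V − E + F = 31 − 60 + 31 = 2.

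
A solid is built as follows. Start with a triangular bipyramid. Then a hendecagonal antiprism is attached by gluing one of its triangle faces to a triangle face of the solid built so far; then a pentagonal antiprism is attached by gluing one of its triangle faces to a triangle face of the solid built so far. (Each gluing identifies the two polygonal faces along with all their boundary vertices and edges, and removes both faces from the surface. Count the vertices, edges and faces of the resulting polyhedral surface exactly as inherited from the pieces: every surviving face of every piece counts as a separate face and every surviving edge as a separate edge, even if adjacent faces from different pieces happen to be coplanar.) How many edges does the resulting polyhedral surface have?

67

A triangular bipyramid: V=5, E=9, F=6.
Attach a hendecagonal antiprism (V=22, E=44, F=24) along a 3-gon: merge 3 vertices and 3 edges, delete both glued faces → V=24, E=50, F=28.
Attach a pentagonal antiprism (V=10, E=20, F=12) along a 3-gon: merge 3 vertices and 3 edges, delete both glued faces → V=31, E=67, F=38.
Check: V − E + F = 31 − 67 + 38 = 2.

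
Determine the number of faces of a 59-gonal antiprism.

An antiprism on an n-gon has two n-gon caps and 2n triangles: V = 2·59 = 118, E = 4·59 = 236, F = 2·59 + 2 = 120.

120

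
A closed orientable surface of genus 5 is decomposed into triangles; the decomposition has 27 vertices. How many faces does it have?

70

χ = 2 − 2·5 = -8, and every face is a triangle so 3F = 2E.
V − E + F = -8 with E = 3F/2 gives 27 − (3/2 − 1)·F = -8, so F = 70 and E = 105.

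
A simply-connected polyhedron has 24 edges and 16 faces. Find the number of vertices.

10

Here V − E + F = 2.
V = 2 + E − F = 2 + 24 − 16 = 10.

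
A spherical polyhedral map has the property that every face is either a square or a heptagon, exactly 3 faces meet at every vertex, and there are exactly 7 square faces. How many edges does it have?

Let x be the number of heptagons; then F = 7 + x.
Edge–face incidences: 2E = 4·7 + 7·x = 28 + 7x.
Every vertex has degree 3, so 3V = 2E.
Euler: V − E + F = 2 ⇒ (2E)/3 − E + (7 + x) = 2.
Multiply by 6: 2·(2E) − 3·(2E) + 6·(7 + x) = 12, i.e. 42 + 6x − (28 + 7x) = 12.
Collecting terms: −x + 14 = 12, so −x = −2, so x = 2.
Then 2E = 28 + 7·2 = 42, so E = 21, V = 2E/3 = 14, F = 7 + 2 = 9.

21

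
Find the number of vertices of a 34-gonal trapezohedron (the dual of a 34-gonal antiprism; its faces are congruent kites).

The n-trapezohedron (dual of the n-antiprism) has V = 2·34 + 2 = 70, E = 4·34 = 136, F = 2·34 = 68.

70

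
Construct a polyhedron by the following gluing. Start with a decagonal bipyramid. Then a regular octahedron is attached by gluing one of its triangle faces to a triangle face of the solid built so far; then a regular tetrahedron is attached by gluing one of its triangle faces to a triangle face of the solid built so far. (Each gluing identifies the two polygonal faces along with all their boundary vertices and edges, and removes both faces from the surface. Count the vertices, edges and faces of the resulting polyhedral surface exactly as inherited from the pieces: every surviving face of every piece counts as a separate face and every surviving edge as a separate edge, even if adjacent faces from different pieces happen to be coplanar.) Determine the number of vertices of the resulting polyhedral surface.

A decagonal bipyramid: V=12, E=30, F=20.
Attach a regular octahedron (V=6, E=12, F=8) along a 3-gon: merge 3 vertices and 3 edges, delete both glued faces → V=15, E=39, F=26.
Attach a regular tetrahedron (V=4, E=6, F=4) along a 3-gon: merge 3 vertices and 3 edges, delete both glued faces → V=16, E=42, F=28.
Check: V − E + F = 16 − 42 + 28 = 2.

16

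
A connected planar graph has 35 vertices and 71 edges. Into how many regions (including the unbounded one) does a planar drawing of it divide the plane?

38

Euler's formula for a connected plane graph: V − E + F = 2, so F = 2 − 35 + 71 = 38.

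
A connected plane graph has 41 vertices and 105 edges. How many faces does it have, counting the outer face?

Euler's formula for a connected plane graph: V − E + F = 2, so F = 2 − 41 + 105 = 66.

66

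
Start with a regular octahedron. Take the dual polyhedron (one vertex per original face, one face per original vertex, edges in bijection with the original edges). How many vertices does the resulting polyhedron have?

8

The base solid has V = 6, E = 12, F = 8.
The dual swaps V and F and preserves E: V′ = F = 8, E′ = E = 12, F′ = V = 6.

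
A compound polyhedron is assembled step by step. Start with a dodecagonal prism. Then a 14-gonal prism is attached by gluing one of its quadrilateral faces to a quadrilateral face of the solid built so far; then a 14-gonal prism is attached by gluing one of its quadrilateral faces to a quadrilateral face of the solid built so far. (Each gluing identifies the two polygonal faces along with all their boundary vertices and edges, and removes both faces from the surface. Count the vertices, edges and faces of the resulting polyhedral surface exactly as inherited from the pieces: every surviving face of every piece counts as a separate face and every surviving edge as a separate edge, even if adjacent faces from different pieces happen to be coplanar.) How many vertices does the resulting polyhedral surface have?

72

A dodecagonal prism: V=24, E=36, F=14.
Attach a 14-gonal prism (V=28, E=42, F=16) along a 4-gon: merge 4 vertices and 4 edges, delete both glued faces → V=48, E=74, F=28.
Attach a 14-gonal prism (V=28, E=42, F=16) along a 4-gon: merge 4 vertices and 4 edges, delete both glued faces → V=72, E=112, F=42.
Check: V − E + F = 72 − 112 + 42 = 2.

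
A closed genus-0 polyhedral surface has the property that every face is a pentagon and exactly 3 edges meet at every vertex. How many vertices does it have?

20

Each face has 5 edges and each edge borders two faces, so 2E = 5F.
Each vertex has degree 3, so 3V = 2E and hence V = 5F/3.
Euler: V − E + F = 2 ⇒ (5F/3) − (5F/2) + F = 2.
Multiply by 6: (10 − 15 + 6)F = 12, i.e. 1F = 12.
So F = 12, E = 5·12/2 = 30, V = 5·12/3 = 20.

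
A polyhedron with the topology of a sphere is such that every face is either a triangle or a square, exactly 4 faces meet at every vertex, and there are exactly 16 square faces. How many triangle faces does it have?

Let x be the number of triangles; then F = 16 + x.
Edge–face incidences: 2E = 4·16 + 3·x = 64 + 3x.
Every vertex has degree 4, so 4V = 2E.
Euler: V − E + F = 2 ⇒ (2E)/4 − E + (16 + x) = 2.
Multiply by 8: 2·(2E) − 4·(2E) + 8·(16 + x) = 16, i.e. 128 + 8x − 2·(64 + 3x) = 16.
Collecting terms: 2x = 16, so x = 8.
Then 2E = 64 + 3·8 = 88, so E = 44, V = 2E/4 = 22, F = 16 + 8 = 24.

8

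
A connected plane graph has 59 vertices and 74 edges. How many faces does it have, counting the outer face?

17

Euler's formula for a connected plane graph: V − E + F = 2, so F = 2 − 59 + 74 = 17.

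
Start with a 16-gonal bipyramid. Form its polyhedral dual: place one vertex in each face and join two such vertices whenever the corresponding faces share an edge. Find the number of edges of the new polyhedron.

The base solid has V = 18, E = 48, F = 32.
The dual swaps V and F and preserves E: V′ = F = 32, E′ = E = 48, F′ = V = 18.

48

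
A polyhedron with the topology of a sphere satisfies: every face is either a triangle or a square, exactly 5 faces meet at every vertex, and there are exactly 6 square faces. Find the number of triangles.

32

Let x be the number of triangles; then F = 6 + x.
Edge–face incidences: 2E = 4·6 + 3·x = 24 + 3x.
Every vertex has degree 5, so 5V = 2E.
Euler: V − E + F = 2 ⇒ (2E)/5 − E + (6 + x) = 2.
Multiply by 10: 2·(2E) − 5·(2E) + 10·(6 + x) = 20, i.e. 60 + 10x − 3·(24 + 3x) = 20.
Collecting terms: x − 12 = 20, so x = 32.
Then 2E = 24 + 3·32 = 120, so E = 60, V = 2E/5 = 24, F = 6 + 32 = 38.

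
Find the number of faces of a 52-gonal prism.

A prism on an n-gon has two n-gon bases and n rectangular sides: V = 2·52 = 104, E = 3·52 = 156, F = 52 + 2 = 54.

54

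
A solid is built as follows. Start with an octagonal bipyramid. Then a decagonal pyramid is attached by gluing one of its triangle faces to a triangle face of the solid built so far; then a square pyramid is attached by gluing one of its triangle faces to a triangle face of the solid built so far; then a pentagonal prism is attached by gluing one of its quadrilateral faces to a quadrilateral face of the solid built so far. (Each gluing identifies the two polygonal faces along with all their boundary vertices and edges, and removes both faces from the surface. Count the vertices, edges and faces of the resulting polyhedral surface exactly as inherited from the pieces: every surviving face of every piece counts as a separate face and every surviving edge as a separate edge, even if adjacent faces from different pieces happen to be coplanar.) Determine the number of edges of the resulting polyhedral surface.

57

An octagonal bipyramid: V=10, E=24, F=16.
Attach a decagonal pyramid (V=11, E=20, F=11) along a 3-gon: merge 3 vertices and 3 edges, delete both glued faces → V=18, E=41, F=25.
Attach a square pyramid (V=5, E=8, F=5) along a 3-gon: merge 3 vertices and 3 edges, delete both glued faces → V=20, E=46, F=28.
Attach a pentagonal prism (V=10, E=15, F=7) along a 4-gon: merge 4 vertices and 4 edges, delete both glued faces → V=26, E=57, F=33.
Check: V − E + F = 26 − 57 + 33 = 2.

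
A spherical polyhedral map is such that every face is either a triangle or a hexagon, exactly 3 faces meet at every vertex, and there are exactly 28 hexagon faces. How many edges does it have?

90

Let x be the number of triangles; then F = 28 + x.
Edge–face incidences: 2E = 6·28 + 3·x = 168 + 3x.
Every vertex has degree 3, so 3V = 2E.
Euler: V − E + F = 2 ⇒ (2E)/3 − E + (28 + x) = 2.
Multiply by 6: 2·(2E) − 3·(2E) + 6·(28 + x) = 12, i.e. 168 + 6x − (168 + 3x) = 12.
Collecting terms: 3x = 12, so x = 4.
Then 2E = 168 + 3·4 = 180, so E = 90, V = 2E/3 = 60, F = 28 + 4 = 32.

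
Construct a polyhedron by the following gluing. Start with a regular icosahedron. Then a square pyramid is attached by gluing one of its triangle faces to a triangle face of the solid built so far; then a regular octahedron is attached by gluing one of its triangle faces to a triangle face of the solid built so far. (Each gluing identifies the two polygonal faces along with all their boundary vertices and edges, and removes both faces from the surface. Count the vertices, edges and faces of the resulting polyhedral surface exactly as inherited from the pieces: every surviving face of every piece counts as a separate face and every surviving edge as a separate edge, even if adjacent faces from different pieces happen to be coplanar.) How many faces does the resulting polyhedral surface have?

A regular icosahedron: V=12, E=30, F=20.
Attach a square pyramid (V=5, E=8, F=5) along a 3-gon: merge 3 vertices and 3 edges, delete both glued faces → V=14, E=35, F=23.
Attach a regular octahedron (V=6, E=12, F=8) along a 3-gon: merge 3 vertices and 3 edges, delete both glued faces → V=17, E=44, F=29.
Check: V − E + F = 17 − 44 + 29 = 2.

29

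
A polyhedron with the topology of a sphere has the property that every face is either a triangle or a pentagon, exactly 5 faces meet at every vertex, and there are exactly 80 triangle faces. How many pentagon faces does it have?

Let x be the number of pentagons; then F = 80 + x.
Edge–face incidences: 2E = 3·80 + 5·x = 240 + 5x.
Every vertex has degree 5, so 5V = 2E.
Euler: V − E + F = 2 ⇒ (2E)/5 − E + (80 + x) = 2.
Multiply by 10: 2·(2E) − 5·(2E) + 10·(80 + x) = 20, i.e. 800 + 10x − 3·(240 + 5x) = 20.
Collecting terms: −5x + 80 = 20, so −5x = −60, so x = 12.
Then 2E = 240 + 5·12 = 300, so E = 150, V = 2E/5 = 60, F = 80 + 12 = 92.

12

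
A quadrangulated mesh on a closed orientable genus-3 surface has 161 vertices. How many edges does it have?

χ = 2 − 2·3 = -4, and every face is a square so 4F = 2E.
V − E + F = -4 with E = 4F/2 gives 161 − (4/2 − 1)·F = -4, so F = 165 and E = 330.

330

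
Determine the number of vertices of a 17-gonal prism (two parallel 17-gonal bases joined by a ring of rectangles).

A prism on an n-gon has two n-gon bases and n rectangular sides: V = 2·17 = 34, E = 3·17 = 51, F = 17 + 2 = 19.

34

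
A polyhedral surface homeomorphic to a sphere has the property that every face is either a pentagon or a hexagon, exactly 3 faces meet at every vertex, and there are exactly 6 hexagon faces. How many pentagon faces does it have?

12

Let x be the number of pentagons; then F = 6 + x.
Edge–face incidences: 2E = 6·6 + 5·x = 36 + 5x.
Every vertex has degree 3, so 3V = 2E.
Euler: V − E + F = 2 ⇒ (2E)/3 − E + (6 + x) = 2.
Multiply by 6: 2·(2E) − 3·(2E) + 6·(6 + x) = 12, i.e. 36 + 6x − (36 + 5x) = 12.
Collecting terms: x = 12.
Then 2E = 36 + 5·12 = 96, so E = 48, V = 2E/3 = 32, F = 6 + 12 = 18.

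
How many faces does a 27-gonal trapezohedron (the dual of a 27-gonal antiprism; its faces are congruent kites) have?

54

The n-trapezohedron (dual of the n-antiprism) has V = 2·27 + 2 = 56, E = 4·27 = 108, F = 2·27 = 54.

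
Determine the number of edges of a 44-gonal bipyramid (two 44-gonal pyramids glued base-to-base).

132

A bipyramid over an n-gon has 2n triangular faces and n + 2 vertices: V = 44 + 2 = 46, E = 3·44 = 132, F = 2·44 = 88.
Check: V − E + F = 46 − 132 + 88 = 2.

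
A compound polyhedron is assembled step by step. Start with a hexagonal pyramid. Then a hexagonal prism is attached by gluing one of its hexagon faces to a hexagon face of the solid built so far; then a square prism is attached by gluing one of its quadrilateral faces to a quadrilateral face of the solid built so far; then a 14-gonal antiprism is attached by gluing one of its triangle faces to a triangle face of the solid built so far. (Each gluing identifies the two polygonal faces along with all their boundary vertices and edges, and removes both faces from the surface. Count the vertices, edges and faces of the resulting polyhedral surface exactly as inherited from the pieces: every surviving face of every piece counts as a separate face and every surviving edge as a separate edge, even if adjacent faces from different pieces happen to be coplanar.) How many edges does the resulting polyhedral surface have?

A hexagonal pyramid: V=7, E=12, F=7.
Attach a hexagonal prism (V=12, E=18, F=8) along a 6-gon: merge 6 vertices and 6 edges, delete both glued faces → V=13, E=24, F=13.
Attach a square prism (V=8, E=12, F=6) along a 4-gon: merge 4 vertices and 4 edges, delete both glued faces → V=17, E=32, F=17.
Attach a 14-gonal antiprism (V=28, E=56, F=30) along a 3-gon: merge 3 vertices and 3 edges, delete both glued faces → V=42, E=85, F=45.
Check: V − E + F = 42 − 85 + 45 = 2.

85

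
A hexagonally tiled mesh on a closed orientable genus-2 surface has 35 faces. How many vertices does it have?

68

χ = 2 − 2·2 = -2, and every face is a hexagon so 6F = 2E.
E = 6·35/2 = 105. Then V = -2 + E − F = -2 + 105 − 35 = 68.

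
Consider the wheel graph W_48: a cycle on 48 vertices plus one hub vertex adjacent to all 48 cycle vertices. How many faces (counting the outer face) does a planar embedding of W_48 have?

49

W_48 has V = 48 + 1 = 49 vertices and E = 2·48 = 96 edges.
By Euler's formula F = 2 − V + E = 2 − 49 + 96 = 49.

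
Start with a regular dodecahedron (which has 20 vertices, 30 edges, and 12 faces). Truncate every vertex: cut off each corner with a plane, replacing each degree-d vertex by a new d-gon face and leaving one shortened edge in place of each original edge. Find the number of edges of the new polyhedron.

90

Truncation replaces each original edge-end by a new vertex, so V′ = 2E = 60.
Each original edge survives, and each old vertex of degree d contributes d new edges; summing degrees gives Σd = 2E, so E′ = E + 2E = 3E = 90.
Each original face survives and each original vertex becomes one new face: F′ = F + V = 32.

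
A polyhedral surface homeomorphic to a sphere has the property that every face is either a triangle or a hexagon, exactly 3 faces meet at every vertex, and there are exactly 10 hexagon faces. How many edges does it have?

Let x be the number of triangles; then F = 10 + x.
Edge–face incidences: 2E = 6·10 + 3·x = 60 + 3x.
Every vertex has degree 3, so 3V = 2E.
Euler: V − E + F = 2 ⇒ (2E)/3 − E + (10 + x) = 2.
Multiply by 6: 2·(2E) − 3·(2E) + 6·(10 + x) = 12, i.e. 60 + 6x − (60 + 3x) = 12.
Collecting terms: 3x = 12, so x = 4.
Then 2E = 60 + 3·4 = 72, so E = 36, V = 2E/3 = 24, F = 10 + 4 = 14.

36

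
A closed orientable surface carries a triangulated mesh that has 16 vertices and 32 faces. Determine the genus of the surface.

Every face is a triangle, so 2E = 3·32 = 96, giving E = 48.
χ = V − E + F = 16 − 48 + 32 = 0.
For a closed orientable surface χ = 2 − 2g, so g = (2 − (0))/2 = 1.

1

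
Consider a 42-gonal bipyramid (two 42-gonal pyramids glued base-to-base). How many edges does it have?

126

A bipyramid over an n-gon has 2n triangular faces and n + 2 vertices: V = 42 + 2 = 44, E = 3·42 = 126, F = 2·42 = 84.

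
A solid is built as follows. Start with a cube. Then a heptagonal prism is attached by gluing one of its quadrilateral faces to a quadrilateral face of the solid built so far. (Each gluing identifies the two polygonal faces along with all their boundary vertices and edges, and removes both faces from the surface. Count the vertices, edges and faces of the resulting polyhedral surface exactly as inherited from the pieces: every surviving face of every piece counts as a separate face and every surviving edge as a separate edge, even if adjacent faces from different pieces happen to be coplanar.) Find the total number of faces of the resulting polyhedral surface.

13

A cube: V=8, E=12, F=6.
Attach a heptagonal prism (V=14, E=21, F=9) along a 4-gon: merge 4 vertices and 4 edges, delete both glued faces → V=18, E=29, F=13.
Check: V − E + F = 18 − 29 + 13 = 2.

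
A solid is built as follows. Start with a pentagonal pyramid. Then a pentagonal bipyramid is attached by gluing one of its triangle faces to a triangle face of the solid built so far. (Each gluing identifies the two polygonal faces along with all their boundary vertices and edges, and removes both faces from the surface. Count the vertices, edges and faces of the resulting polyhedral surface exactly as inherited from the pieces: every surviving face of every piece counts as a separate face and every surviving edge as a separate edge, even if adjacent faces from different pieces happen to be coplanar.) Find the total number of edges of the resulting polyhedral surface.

A pentagonal pyramid: V=6, E=10, F=6.
Attach a pentagonal bipyramid (V=7, E=15, F=10) along a 3-gon: merge 3 vertices and 3 edges, delete both glued faces → V=10, E=22, F=14.
Check: V − E + F = 10 − 22 + 14 = 2.

22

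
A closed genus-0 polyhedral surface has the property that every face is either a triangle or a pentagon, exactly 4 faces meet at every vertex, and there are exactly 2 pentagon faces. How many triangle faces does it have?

10

Let x be the number of triangles; then F = 2 + x.
Edge–face incidences: 2E = 5·2 + 3·x = 10 + 3x.
Every vertex has degree 4, so 4V = 2E.
Euler: V − E + F = 2 ⇒ (2E)/4 − E + (2 + x) = 2.
Multiply by 8: 2·(2E) − 4·(2E) + 8·(2 + x) = 16, i.e. 16 + 8x − 2·(10 + 3x) = 16.
Collecting terms: 2x − 4 = 16, so 2x = 20, so x = 10.
Then 2E = 10 + 3·10 = 40, so E = 20, V = 2E/4 = 10, F = 2 + 10 = 12.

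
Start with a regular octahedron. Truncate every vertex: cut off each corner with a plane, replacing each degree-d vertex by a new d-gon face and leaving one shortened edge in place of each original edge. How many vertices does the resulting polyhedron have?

The base solid has V = 6, E = 12, F = 8.
Truncation replaces each original edge-end by a new vertex, so V′ = 2E = 24.
Each original edge survives, and each old vertex of degree d contributes d new edges; summing degrees gives Σd = 2E, so E′ = E + 2E = 3E = 36.
Each original face survives and each original vertex becomes one new face: F′ = F + V = 14.

24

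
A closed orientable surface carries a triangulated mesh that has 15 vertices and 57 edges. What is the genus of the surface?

Every face is a triangle and each edge borders two faces, so 3F = 2·57, giving F = 38.
χ = V − E + F = 15 − 57 + 38 = -4.
For a closed orientable surface χ = 2 − 2g, so g = (2 − (-4))/2 = 3.

3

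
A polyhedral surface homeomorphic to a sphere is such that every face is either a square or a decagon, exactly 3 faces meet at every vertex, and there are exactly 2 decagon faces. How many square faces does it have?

10

Let x be the number of squares; then F = 2 + x.
Edge–face incidences: 2E = 10·2 + 4·x = 20 + 4x.
Every vertex has degree 3, so 3V = 2E.
Euler: V − E + F = 2 ⇒ (2E)/3 − E + (2 + x) = 2.
Multiply by 6: 2·(2E) − 3·(2E) + 6·(2 + x) = 12, i.e. 12 + 6x − (20 + 4x) = 12.
Collecting terms: 2x − 8 = 12, so 2x = 20, so x = 10.
Then 2E = 20 + 4·10 = 60, so E = 30, V = 2E/3 = 20, F = 2 + 10 = 12.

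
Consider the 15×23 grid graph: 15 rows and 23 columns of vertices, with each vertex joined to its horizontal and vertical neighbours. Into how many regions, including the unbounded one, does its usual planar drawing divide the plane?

The grid has V = 15·23 = 345 vertices and E = 15·22 + 23·14 = 652 edges.
F = 2 − V + E = 2 − 345 + 652 = 309.

309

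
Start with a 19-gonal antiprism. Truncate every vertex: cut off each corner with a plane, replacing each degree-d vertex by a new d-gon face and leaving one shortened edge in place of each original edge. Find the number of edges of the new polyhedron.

228

The base solid has V = 38, E = 76, F = 40.
Truncation replaces each original edge-end by a new vertex, so V′ = 2E = 152.
Each original edge survives, and each old vertex of degree d contributes d new edges; summing degrees gives Σd = 2E, so E′ = E + 2E = 3E = 228.
Each original face survives and each original vertex becomes one new face: F′ = F + V = 78.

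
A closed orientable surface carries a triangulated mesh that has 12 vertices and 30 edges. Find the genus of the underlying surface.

0

Every face is a triangle and each edge borders two faces, so 3F = 2·30, giving F = 20.
χ = V − E + F = 12 − 30 + 20 = 2.
For a closed orientable surface χ = 2 − 2g, so g = (2 − (2))/2 = 0.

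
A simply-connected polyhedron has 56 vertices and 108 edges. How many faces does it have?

Here V − E + F = 2.
F = 2 − V + E = 2 − 56 + 108 = 54.

54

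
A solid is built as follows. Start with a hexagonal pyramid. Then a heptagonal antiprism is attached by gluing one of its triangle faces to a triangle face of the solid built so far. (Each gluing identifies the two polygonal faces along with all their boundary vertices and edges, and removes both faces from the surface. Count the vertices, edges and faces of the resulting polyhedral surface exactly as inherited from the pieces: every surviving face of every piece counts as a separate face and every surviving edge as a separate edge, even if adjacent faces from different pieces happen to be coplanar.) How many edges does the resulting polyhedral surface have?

A hexagonal pyramid: V=7, E=12, F=7.
Attach a heptagonal antiprism (V=14, E=28, F=16) along a 3-gon: merge 3 vertices and 3 edges, delete both glued faces → V=18, E=37, F=21.
Check: V − E + F = 18 − 37 + 21 = 2.

37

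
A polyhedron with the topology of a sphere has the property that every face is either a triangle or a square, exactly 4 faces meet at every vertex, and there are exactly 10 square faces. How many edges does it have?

Let x be the number of triangles; then F = 10 + x.
Edge–face incidences: 2E = 4·10 + 3·x = 40 + 3x.
Every vertex has degree 4, so 4V = 2E.
Euler: V − E + F = 2 ⇒ (2E)/4 − E + (10 + x) = 2.
Multiply by 8: 2·(2E) − 4·(2E) + 8·(10 + x) = 16, i.e. 80 + 8x − 2·(40 + 3x) = 16.
Collecting terms: 2x = 16, so x = 8.
Then 2E = 40 + 3·8 = 64, so E = 32, V = 2E/4 = 16, F = 10 + 8 = 18.

32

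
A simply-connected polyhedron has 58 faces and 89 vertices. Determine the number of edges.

145

Here V − E + F = 2.
E = V + F − (2) = 89 + 58 − (2) = 145.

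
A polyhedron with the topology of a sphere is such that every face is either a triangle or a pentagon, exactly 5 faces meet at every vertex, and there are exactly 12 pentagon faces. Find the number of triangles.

80

Let x be the number of triangles; then F = 12 + x.
Edge–face incidences: 2E = 5·12 + 3·x = 60 + 3x.
Every vertex has degree 5, so 5V = 2E.
Euler: V − E + F = 2 ⇒ (2E)/5 − E + (12 + x) = 2.
Multiply by 10: 2·(2E) − 5·(2E) + 10·(12 + x) = 20, i.e. 120 + 10x − 3·(60 + 3x) = 20.
Collecting terms: x − 60 = 20, so x = 80.
Then 2E = 60 + 3·80 = 300, so E = 150, V = 2E/5 = 60, F = 12 + 80 = 92.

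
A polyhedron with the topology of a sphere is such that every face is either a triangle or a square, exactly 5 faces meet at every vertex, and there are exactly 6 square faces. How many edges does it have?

Let x be the number of triangles; then F = 6 + x.
Edge–face incidences: 2E = 4·6 + 3·x = 24 + 3x.
Every vertex has degree 5, so 5V = 2E.
Euler: V − E + F = 2 ⇒ (2E)/5 − E + (6 + x) = 2.
Multiply by 10: 2·(2E) − 5·(2E) + 10·(6 + x) = 20, i.e. 60 + 10x − 3·(24 + 3x) = 20.
Collecting terms: x − 12 = 20, so x = 32.
Then 2E = 24 + 3·32 = 120, so E = 60, V = 2E/5 = 24, F = 6 + 32 = 38.

60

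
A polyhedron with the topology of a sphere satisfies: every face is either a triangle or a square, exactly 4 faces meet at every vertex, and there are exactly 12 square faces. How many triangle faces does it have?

8

Let x be the number of triangles; then F = 12 + x.
Edge–face incidences: 2E = 4·12 + 3·x = 48 + 3x.
Every vertex has degree 4, so 4V = 2E.
Euler: V − E + F = 2 ⇒ (2E)/4 − E + (12 + x) = 2.
Multiply by 8: 2·(2E) − 4·(2E) + 8·(12 + x) = 16, i.e. 96 + 8x − 2·(48 + 3x) = 16.
Collecting terms: 2x = 16, so x = 8.
Then 2E = 48 + 3·8 = 72, so E = 36, V = 2E/4 = 18, F = 12 + 8 = 20.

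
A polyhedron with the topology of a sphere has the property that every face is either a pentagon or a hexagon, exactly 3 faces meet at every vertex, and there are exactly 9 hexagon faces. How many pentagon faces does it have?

12

Let x be the number of pentagons; then F = 9 + x.
Edge–face incidences: 2E = 6·9 + 5·x = 54 + 5x.
Every vertex has degree 3, so 3V = 2E.
Euler: V − E + F = 2 ⇒ (2E)/3 − E + (9 + x) = 2.
Multiply by 6: 2·(2E) − 3·(2E) + 6·(9 + x) = 12, i.e. 54 + 6x − (54 + 5x) = 12.
Collecting terms: x = 12.
Then 2E = 54 + 5·12 = 114, so E = 57, V = 2E/3 = 38, F = 9 + 12 = 21.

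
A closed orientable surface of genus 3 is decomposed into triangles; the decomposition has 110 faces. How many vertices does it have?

51

χ = 2 − 2·3 = -4, and every face is a triangle so 3F = 2E.
E = 3·110/2 = 165. Then V = -4 + E − F = -4 + 165 − 110 = 51.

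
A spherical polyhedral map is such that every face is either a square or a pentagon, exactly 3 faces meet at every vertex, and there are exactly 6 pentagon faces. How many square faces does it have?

Let x be the number of squares; then F = 6 + x.
Edge–face incidences: 2E = 5·6 + 4·x = 30 + 4x.
Every vertex has degree 3, so 3V = 2E.
Euler: V − E + F = 2 ⇒ (2E)/3 − E + (6 + x) = 2.
Multiply by 6: 2·(2E) − 3·(2E) + 6·(6 + x) = 12, i.e. 36 + 6x − (30 + 4x) = 12.
Collecting terms: 2x + 6 = 12, so 2x = 6, so x = 3.
Then 2E = 30 + 4·3 = 42, so E = 21, V = 2E/3 = 14, F = 6 + 3 = 9.

3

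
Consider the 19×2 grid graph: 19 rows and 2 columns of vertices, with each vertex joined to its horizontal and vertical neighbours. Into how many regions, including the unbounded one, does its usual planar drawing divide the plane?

The grid has V = 19·2 = 38 vertices and E = 19·1 + 2·18 = 55 edges.
F = 2 − V + E = 2 − 38 + 55 = 19.

19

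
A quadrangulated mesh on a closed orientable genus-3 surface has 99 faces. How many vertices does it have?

χ = 2 − 2·3 = -4, and every face is a square so 4F = 2E.
E = 4·99/2 = 198. Then V = -4 + E − F = -4 + 198 − 99 = 95.

95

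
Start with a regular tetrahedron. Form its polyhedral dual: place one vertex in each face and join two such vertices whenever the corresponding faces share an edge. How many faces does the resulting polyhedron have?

4

The base solid has V = 4, E = 6, F = 4.
The dual swaps V and F and preserves E: V′ = F = 4, E′ = E = 6, F′ = V = 4.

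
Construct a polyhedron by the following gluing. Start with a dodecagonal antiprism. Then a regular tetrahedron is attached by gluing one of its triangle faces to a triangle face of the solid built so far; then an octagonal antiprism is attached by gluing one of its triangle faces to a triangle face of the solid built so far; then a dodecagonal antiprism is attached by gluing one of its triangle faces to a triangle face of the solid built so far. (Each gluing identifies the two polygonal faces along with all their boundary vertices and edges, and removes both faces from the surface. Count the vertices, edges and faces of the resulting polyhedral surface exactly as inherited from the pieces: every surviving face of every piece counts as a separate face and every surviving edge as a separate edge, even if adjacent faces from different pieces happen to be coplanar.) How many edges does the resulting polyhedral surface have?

A dodecagonal antiprism: V=24, E=48, F=26.
Attach a regular tetrahedron (V=4, E=6, F=4) along a 3-gon: merge 3 vertices and 3 edges, delete both glued faces → V=25, E=51, F=28.
Attach an octagonal antiprism (V=16, E=32, F=18) along a 3-gon: merge 3 vertices and 3 edges, delete both glued faces → V=38, E=80, F=44.
Attach a dodecagonal antiprism (V=24, E=48, F=26) along a 3-gon: merge 3 vertices and 3 edges, delete both glued faces → V=59, E=125, F=68.
Check: V − E + F = 59 − 125 + 68 = 2.

125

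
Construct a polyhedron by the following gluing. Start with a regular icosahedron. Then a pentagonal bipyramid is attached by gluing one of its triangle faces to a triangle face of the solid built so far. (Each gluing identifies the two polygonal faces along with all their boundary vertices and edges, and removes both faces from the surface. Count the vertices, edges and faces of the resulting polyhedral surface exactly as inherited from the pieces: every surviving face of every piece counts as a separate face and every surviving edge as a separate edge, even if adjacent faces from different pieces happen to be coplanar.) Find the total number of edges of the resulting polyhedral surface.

A regular icosahedron: V=12, E=30, F=20.
Attach a pentagonal bipyramid (V=7, E=15, F=10) along a 3-gon: merge 3 vertices and 3 edges, delete both glued faces → V=16, E=42, F=28.
Check: V − E + F = 16 − 42 + 28 = 2.

42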